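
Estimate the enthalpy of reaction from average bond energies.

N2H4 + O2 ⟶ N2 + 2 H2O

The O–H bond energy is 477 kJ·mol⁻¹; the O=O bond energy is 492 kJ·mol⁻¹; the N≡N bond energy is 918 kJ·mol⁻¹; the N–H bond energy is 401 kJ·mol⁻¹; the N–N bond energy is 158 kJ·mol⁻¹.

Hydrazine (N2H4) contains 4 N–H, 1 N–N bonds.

ΔH ≈ −572 kJ

Bonds broken (reactants):
  N–H: 4 × 401 = 1604
  N–N: 1 × 158 = 158
  O=O: 1 × 492 = 492
  Σ(broken) = 2254 kJ
Bonds formed (products):
  N≡N: 1 × 918 = 918
  O–H: 4 × 477 = 1908
  Σ(formed) = 2826 kJ
ΔH = Σ(broken) − Σ(formed) = 2254 − 2826 = −572 kJ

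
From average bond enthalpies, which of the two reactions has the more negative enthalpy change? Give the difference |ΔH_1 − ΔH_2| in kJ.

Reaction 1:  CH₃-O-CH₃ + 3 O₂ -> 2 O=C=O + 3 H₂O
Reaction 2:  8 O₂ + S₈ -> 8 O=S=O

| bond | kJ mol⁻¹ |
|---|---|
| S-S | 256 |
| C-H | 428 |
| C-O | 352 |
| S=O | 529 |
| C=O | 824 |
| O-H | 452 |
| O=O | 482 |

Reaction 1:
  Bonds broken (reactants):
    C-H: 6 × 428 = 2568
    C-O: 2 × 352 = 704
    O=O: 3 × 482 = 1446
    Σ(broken) = 4718 kJ
  Bonds formed (products):
    C=O: 4 × 824 = 3296
    O-H: 6 × 452 = 2712
    Σ(formed) = 6008 kJ
  ΔH_1 = 4718 − 6008 = −1290 kJ
Reaction 2:
  Bonds broken (reactants):
    O=O: 8 × 482 = 3856
    S-S: 8 × 256 = 2048
    Σ(broken) = 5904 kJ
  Bonds formed (products):
    S=O: 16 × 529 = 8464
    Σ(formed) = 8464 kJ
  ΔH_2 = 5904 − 8464 = −2560 kJ
ΔH_1 − ΔH_2 = +1270 kJ, so reaction 2 has the more negative ΔH; |ΔH_1 − ΔH_2| = 1270 kJ.

Reaction 2, by 1270 kJ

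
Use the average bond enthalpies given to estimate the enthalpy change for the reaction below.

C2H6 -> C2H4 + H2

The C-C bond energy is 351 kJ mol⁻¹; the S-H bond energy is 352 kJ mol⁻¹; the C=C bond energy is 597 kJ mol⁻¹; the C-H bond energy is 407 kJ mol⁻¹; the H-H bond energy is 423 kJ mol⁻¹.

Bonds broken (reactants):
  C-C: 1 × 351 = 351
  C-H: 6 × 407 = 2442
  Σ(broken) = 2793 kJ
Bonds formed (products):
  C-H: 4 × 407 = 1628
  C=C: 1 × 597 = 597
  H-H: 1 × 423 = 423
  Σ(formed) = 2648 kJ
ΔH = Σ(broken) − Σ(formed) = 2793 − 2648 = +145 kJ

ΔH ≈ +145 kJ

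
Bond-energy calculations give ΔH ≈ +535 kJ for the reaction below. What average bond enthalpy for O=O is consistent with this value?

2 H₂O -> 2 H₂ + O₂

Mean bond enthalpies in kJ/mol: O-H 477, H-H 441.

Let D be the O=O bond energy.
Σ(broken) = 4×477 = 1908
Σ(formed) = 2×441 + 1×D = 882 + D
ΔH = Σ(broken) − Σ(formed) = (1908) − (882 + D) = +1026 − D
Setting this equal to +535 kJ gives D = 491 kJ/mol.

D(O=O) ≈ 491 kJ/mol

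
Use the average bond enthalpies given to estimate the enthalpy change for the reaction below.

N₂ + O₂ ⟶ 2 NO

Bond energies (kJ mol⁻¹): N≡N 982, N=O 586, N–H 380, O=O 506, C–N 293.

ΔH ≈ +316 kJ

Bonds broken (reactants):
  N≡N: 1 × 982 = 982
  O=O: 1 × 506 = 506
  Σ(broken) = 1488 kJ
Bonds formed (products):
  N=O: 2 × 586 = 1172
  Σ(formed) = 1172 kJ
ΔH = Σ(broken) − Σ(formed) = 1488 − 1172 = +316 kJ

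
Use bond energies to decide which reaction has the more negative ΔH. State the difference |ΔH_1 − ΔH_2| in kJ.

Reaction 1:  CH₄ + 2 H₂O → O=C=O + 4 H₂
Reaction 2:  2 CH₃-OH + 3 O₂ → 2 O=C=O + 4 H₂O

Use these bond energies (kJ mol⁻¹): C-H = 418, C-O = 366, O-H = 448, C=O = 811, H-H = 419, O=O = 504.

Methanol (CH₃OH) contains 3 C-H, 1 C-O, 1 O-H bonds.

Reaction 1:
  Bonds broken (reactants):
    C-H: 4 × 418 = 1672
    O-H: 4 × 448 = 1792
    Σ(broken) = 3464 kJ
  Bonds formed (products):
    C=O: 2 × 811 = 1622
    H-H: 4 × 419 = 1676
    Σ(formed) = 3298 kJ
  ΔH_1 = 3464 − 3298 = +166 kJ
Reaction 2:
  Bonds broken (reactants):
    C-H: 6 × 418 = 2508
    C-O: 2 × 366 = 732
    O-H: 2 × 448 = 896
    O=O: 3 × 504 = 1512
    Σ(broken) = 5648 kJ
  Bonds formed (products):
    C=O: 4 × 811 = 3244
    O-H: 8 × 448 = 3584
    Σ(formed) = 6828 kJ
  ΔH_2 = 5648 − 6828 = −1180 kJ
ΔH_1 − ΔH_2 = +1346 kJ, so reaction 2 has the more negative ΔH; |ΔH_1 − ΔH_2| = 1346 kJ.

Reaction 2, by 1346 kJ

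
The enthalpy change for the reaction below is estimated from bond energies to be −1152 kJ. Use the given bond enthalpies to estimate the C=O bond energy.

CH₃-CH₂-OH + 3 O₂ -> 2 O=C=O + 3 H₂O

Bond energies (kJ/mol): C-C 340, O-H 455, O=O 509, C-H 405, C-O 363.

Let D be the C=O bond energy.
Σ(broken) = 1×340 + 5×405 + 1×363 + 1×455 + 3×509 = 4710
Σ(formed) = 4×D + 6×455 = 2730 + 4D
ΔH = Σ(broken) − Σ(formed) = (4710) − (2730 + 4D) = +1980 − 4D
Setting this equal to −1152 kJ gives 4D = 3132, so D = 783 kJ/mol.

D(C=O) ≈ 783 kJ/mol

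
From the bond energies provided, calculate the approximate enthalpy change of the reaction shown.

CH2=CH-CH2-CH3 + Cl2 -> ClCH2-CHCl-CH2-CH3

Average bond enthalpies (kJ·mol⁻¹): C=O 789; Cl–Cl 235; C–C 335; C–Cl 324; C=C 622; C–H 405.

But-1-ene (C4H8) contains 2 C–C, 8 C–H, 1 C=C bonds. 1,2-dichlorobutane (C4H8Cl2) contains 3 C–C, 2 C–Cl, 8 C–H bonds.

ΔH ≈ −126 kJ

Bonds broken (reactants):
  C–C: 2 × 335 = 670
  C–H: 8 × 405 = 3240
  C=C: 1 × 622 = 622
  Cl–Cl: 1 × 235 = 235
  Σ(broken) = 4767 kJ
Bonds formed (products):
  C–C: 3 × 335 = 1005
  C–Cl: 2 × 324 = 648
  C–H: 8 × 405 = 3240
  Σ(formed) = 4893 kJ
ΔH = Σ(broken) − Σ(formed) = 4767 − 4893 = −126 kJ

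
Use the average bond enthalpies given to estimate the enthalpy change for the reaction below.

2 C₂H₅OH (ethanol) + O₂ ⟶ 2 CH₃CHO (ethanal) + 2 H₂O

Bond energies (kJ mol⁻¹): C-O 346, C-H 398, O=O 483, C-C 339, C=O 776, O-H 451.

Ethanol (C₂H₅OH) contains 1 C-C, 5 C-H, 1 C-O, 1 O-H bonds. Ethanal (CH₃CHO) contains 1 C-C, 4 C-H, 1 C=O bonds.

Bonds broken (reactants):
  C-C: 2 × 339 = 678
  C-H: 10 × 398 = 3980
  C-O: 2 × 346 = 692
  O-H: 2 × 451 = 902
  O=O: 1 × 483 = 483
  Σ(broken) = 6735 kJ
Bonds formed (products):
  C-C: 2 × 339 = 678
  C-H: 8 × 398 = 3184
  C=O: 2 × 776 = 1552
  O-H: 4 × 451 = 1804
  Σ(formed) = 7218 kJ
ΔH = Σ(broken) − Σ(formed) = 6735 − 7218 = −483 kJ

ΔH ≈ −483 kJ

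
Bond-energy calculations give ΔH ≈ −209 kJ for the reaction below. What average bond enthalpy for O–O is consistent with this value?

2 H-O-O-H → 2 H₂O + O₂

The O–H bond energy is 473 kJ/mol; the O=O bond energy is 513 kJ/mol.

D(O–O) ≈ 152 kJ/mol

Let D be the O–O bond energy.
Σ(broken) = 4×473 + 2×D = 1892 + 2D
Σ(formed) = 4×473 + 1×513 = 2405
ΔH = Σ(broken) − Σ(formed) = (1892 + 2D) − (2405) = −513 + 2D
Setting this equal to −209 kJ gives 2D = 304, so D = 152 kJ/mol.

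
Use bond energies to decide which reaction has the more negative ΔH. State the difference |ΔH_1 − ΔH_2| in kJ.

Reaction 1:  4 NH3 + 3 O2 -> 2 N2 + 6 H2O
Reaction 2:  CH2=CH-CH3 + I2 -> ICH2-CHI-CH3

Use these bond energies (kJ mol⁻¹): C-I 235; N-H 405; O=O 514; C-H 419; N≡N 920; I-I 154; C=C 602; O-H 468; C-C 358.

Reaction 1:
  Bonds broken (reactants):
    N-H: 12 × 405 = 4860
    O=O: 3 × 514 = 1542
    Σ(broken) = 6402 kJ
  Bonds formed (products):
    N≡N: 2 × 920 = 1840
    O-H: 12 × 468 = 5616
    Σ(formed) = 7456 kJ
  ΔH_1 = 6402 − 7456 = −1054 kJ
Reaction 2:
  Bonds broken (reactants):
    C-C: 1 × 358 = 358
    C-H: 6 × 419 = 2514
    C=C: 1 × 602 = 602
    I-I: 1 × 154 = 154
    Σ(broken) = 3628 kJ
  Bonds formed (products):
    C-C: 2 × 358 = 716
    C-H: 6 × 419 = 2514
    C-I: 2 × 235 = 470
    Σ(formed) = 3700 kJ
  ΔH_2 = 3628 − 3700 = −72 kJ
ΔH_1 − ΔH_2 = −982 kJ, so reaction 1 has the more negative ΔH; |ΔH_1 − ΔH_2| = 982 kJ.

Reaction 1, by 982 kJ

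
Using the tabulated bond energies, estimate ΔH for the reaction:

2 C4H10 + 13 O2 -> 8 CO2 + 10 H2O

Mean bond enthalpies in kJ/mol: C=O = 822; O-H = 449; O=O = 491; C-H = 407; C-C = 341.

ΔH ≈ −5563 kJ

Bonds broken (reactants):
  C-C: 6 × 341 = 2046
  C-H: 20 × 407 = 8140
  O=O: 13 × 491 = 6383
  Σ(broken) = 16569 kJ
Bonds formed (products):
  C=O: 16 × 822 = 13152
  O-H: 20 × 449 = 8980
  Σ(formed) = 22132 kJ
ΔH = Σ(broken) − Σ(formed) = 16569 − 22132 = −5563 kJ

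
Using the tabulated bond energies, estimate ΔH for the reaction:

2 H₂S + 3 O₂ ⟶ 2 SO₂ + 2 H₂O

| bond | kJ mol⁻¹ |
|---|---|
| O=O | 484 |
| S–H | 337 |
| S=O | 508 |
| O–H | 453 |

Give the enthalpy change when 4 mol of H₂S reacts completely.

Bonds broken (reactants):
  O=O: 3 × 484 = 1452
  S–H: 4 × 337 = 1348
  Σ(broken) = 2800 kJ
Bonds formed (products):
  O–H: 4 × 453 = 1812
  S=O: 4 × 508 = 2032
  Σ(formed) = 3844 kJ
ΔH = Σ(broken) − Σ(formed) = 2800 − 3844 = −1044 kJ
For 2× the reaction as written: 2 × (−1044) = −2088 kJ

ΔH = −2088 kJ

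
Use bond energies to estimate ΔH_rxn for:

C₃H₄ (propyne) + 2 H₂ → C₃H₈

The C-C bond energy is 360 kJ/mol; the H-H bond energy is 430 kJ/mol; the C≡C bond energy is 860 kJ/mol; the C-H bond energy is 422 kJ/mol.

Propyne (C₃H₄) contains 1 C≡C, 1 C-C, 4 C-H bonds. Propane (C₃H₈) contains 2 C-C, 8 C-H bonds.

ΔH ≈ −328 kJ

Bonds broken (reactants):
  C≡C: 1 × 860 = 860
  C-C: 1 × 360 = 360
  C-H: 4 × 422 = 1688
  H-H: 2 × 430 = 860
  Σ(broken) = 3768 kJ
Bonds formed (products):
  C-C: 2 × 360 = 720
  C-H: 8 × 422 = 3376
  Σ(formed) = 4096 kJ
ΔH = Σ(broken) − Σ(formed) = 3768 − 4096 = −328 kJ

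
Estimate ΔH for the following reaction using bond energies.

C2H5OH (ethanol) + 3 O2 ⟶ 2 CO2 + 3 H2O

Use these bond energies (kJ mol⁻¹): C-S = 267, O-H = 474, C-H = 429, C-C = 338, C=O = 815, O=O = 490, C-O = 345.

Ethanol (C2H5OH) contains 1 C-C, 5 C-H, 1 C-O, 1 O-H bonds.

ΔH ≈ −1332 kJ

Bonds broken (reactants):
  C-C: 1 × 338 = 338
  C-H: 5 × 429 = 2145
  C-O: 1 × 345 = 345
  O-H: 1 × 474 = 474
  O=O: 3 × 490 = 1470
  Σ(broken) = 4772 kJ
Bonds formed (products):
  C=O: 4 × 815 = 3260
  O-H: 6 × 474 = 2844
  Σ(formed) = 6104 kJ
ΔH = Σ(broken) − Σ(formed) = 4772 − 6104 = −1332 kJ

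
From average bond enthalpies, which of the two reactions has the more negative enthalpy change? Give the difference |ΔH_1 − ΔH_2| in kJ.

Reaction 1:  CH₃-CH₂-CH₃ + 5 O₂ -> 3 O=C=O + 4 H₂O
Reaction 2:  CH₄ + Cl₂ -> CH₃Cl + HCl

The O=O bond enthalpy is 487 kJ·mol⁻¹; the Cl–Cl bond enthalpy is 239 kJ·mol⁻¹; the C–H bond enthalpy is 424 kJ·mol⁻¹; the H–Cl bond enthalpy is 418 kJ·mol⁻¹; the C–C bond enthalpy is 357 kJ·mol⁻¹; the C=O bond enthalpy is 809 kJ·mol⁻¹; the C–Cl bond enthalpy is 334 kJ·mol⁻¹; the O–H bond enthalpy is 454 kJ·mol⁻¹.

Reaction 1:
  Bonds broken (reactants):
    C–C: 2 × 357 = 714
    C–H: 8 × 424 = 3392
    O=O: 5 × 487 = 2435
    Σ(broken) = 6541 kJ
  Bonds formed (products):
    C=O: 6 × 809 = 4854
    O–H: 8 × 454 = 3632
    Σ(formed) = 8486 kJ
  ΔH_1 = 6541 − 8486 = −1945 kJ
Reaction 2:
  Bonds broken (reactants):
    C–H: 4 × 424 = 1696
    Cl–Cl: 1 × 239 = 239
    Σ(broken) = 1935 kJ
  Bonds formed (products):
    C–Cl: 1 × 334 = 334
    C–H: 3 × 424 = 1272
    H–Cl: 1 × 418 = 418
    Σ(formed) = 2024 kJ
  ΔH_2 = 1935 − 2024 = −89 kJ
ΔH_1 − ΔH_2 = −1856 kJ, so reaction 1 has the more negative ΔH; |ΔH_1 − ΔH_2| = 1856 kJ.

Reaction 1, by 1856 kJ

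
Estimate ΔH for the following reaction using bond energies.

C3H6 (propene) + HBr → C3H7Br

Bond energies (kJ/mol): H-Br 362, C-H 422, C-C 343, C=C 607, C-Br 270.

ΔH ≈ −66 kJ

Bonds broken (reactants):
  C-C: 1 × 343 = 343
  C-H: 6 × 422 = 2532
  C=C: 1 × 607 = 607
  H-Br: 1 × 362 = 362
  Σ(broken) = 3844 kJ
Bonds formed (products):
  C-Br: 1 × 270 = 270
  C-C: 2 × 343 = 686
  C-H: 7 × 422 = 2954
  Σ(formed) = 3910 kJ
ΔH = Σ(broken) − Σ(formed) = 3844 − 3910 = −66 kJ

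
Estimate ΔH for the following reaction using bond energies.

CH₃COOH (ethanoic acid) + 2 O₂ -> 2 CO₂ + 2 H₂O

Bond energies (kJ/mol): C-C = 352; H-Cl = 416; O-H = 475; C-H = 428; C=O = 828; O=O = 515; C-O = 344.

Bonds broken (reactants):
  C-C: 1 × 352 = 352
  C-H: 3 × 428 = 1284
  C-O: 1 × 344 = 344
  C=O: 1 × 828 = 828
  O-H: 1 × 475 = 475
  O=O: 2 × 515 = 1030
  Σ(broken) = 4313 kJ
Bonds formed (products):
  C=O: 4 × 828 = 3312
  O-H: 4 × 475 = 1900
  Σ(formed) = 5212 kJ
ΔH = Σ(broken) − Σ(formed) = 4313 − 5212 = −899 kJ

ΔH ≈ −899 kJ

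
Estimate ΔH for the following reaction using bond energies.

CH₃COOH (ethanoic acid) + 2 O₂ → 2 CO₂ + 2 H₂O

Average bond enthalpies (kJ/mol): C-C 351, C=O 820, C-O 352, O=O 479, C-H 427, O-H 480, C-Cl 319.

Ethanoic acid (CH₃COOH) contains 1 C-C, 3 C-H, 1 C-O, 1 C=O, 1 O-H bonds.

Bonds broken (reactants):
  C-C: 1 × 351 = 351
  C-H: 3 × 427 = 1281
  C-O: 1 × 352 = 352
  C=O: 1 × 820 = 820
  O-H: 1 × 480 = 480
  O=O: 2 × 479 = 958
  Σ(broken) = 4242 kJ
Bonds formed (products):
  C=O: 4 × 820 = 3280
  O-H: 4 × 480 = 1920
  Σ(formed) = 5200 kJ
ΔH = Σ(broken) − Σ(formed) = 4242 − 5200 = −958 kJ

ΔH ≈ −958 kJ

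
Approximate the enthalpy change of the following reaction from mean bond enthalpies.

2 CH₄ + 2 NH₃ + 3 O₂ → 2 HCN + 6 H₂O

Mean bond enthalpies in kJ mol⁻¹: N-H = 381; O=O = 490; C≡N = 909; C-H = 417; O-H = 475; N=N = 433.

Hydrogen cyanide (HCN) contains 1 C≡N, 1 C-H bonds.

Bonds broken (reactants):
  C-H: 8 × 417 = 3336
  N-H: 6 × 381 = 2286
  O=O: 3 × 490 = 1470
  Σ(broken) = 7092 kJ
Bonds formed (products):
  C≡N: 2 × 909 = 1818
  C-H: 2 × 417 = 834
  O-H: 12 × 475 = 5700
  Σ(formed) = 8352 kJ
ΔH = Σ(broken) − Σ(formed) = 7092 − 8352 = −1260 kJ

ΔH ≈ −1260 kJ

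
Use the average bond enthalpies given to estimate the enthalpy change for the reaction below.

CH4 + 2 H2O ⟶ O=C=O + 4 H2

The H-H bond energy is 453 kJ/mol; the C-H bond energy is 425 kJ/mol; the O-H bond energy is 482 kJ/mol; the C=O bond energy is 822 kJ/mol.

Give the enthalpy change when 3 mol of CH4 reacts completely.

Bonds broken (reactants):
  C-H: 4 × 425 = 1700
  O-H: 4 × 482 = 1928
  Σ(broken) = 3628 kJ
Bonds formed (products):
  C=O: 2 × 822 = 1644
  H-H: 4 × 453 = 1812
  Σ(formed) = 3456 kJ
ΔH = Σ(broken) − Σ(formed) = 3628 − 3456 = +172 kJ
For 3× the reaction as written: 3 × (+172) = +516 kJ

ΔH = +516 kJ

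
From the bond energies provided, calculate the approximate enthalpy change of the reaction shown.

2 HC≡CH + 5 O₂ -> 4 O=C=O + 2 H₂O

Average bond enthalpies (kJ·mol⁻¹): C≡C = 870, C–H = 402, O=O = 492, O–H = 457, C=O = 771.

ΔH ≈ −2188 kJ

Bonds broken (reactants):
  C≡C: 2 × 870 = 1740
  C–H: 4 × 402 = 1608
  O=O: 5 × 492 = 2460
  Σ(broken) = 5808 kJ
Bonds formed (products):
  C=O: 8 × 771 = 6168
  O–H: 4 × 457 = 1828
  Σ(formed) = 7996 kJ
ΔH = Σ(broken) − Σ(formed) = 5808 − 7996 = −2188 kJ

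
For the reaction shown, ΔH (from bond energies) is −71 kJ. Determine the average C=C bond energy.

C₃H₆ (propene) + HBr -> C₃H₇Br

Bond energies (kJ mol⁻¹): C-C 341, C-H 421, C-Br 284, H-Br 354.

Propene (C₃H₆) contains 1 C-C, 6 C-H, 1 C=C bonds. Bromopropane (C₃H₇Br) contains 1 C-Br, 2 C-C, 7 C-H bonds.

D(C=C) ≈ 621 kJ/mol

Let D be the C=C bond energy.
Σ(broken) = 1×341 + 6×421 + 1×D + 1×354 = 3221 + D
Σ(formed) = 1×284 + 2×341 + 7×421 = 3913
ΔH = Σ(broken) − Σ(formed) = (3221 + D) − (3913) = −692 + D
Setting this equal to −71 kJ gives D = 621 kJ/mol.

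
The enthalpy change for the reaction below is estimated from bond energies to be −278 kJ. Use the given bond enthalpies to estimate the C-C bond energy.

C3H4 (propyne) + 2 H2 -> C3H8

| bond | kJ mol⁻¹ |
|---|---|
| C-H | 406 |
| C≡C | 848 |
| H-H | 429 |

D(C-C) ≈ 360 kJ/mol

Let D be the C-C bond energy.
Σ(broken) = 1×848 + 1×D + 4×406 + 2×429 = 3330 + D
Σ(formed) = 2×D + 8×406 = 3248 + 2D
ΔH = Σ(broken) − Σ(formed) = (3330 + D) − (3248 + 2D) = +82 − D
Setting this equal to −278 kJ gives D = 360 kJ/mol.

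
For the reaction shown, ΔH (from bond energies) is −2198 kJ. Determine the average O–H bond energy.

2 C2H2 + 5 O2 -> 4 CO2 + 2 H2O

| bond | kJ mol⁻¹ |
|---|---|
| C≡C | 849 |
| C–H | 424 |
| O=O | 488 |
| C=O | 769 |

Let D be the O–H bond energy.
Σ(broken) = 2×849 + 4×424 + 5×488 = 5834
Σ(formed) = 8×769 + 4×D = 6152 + 4D
ΔH = Σ(broken) − Σ(formed) = (5834) − (6152 + 4D) = −318 − 4D
Setting this equal to −2198 kJ gives 4D = 1880, so D = 470 kJ/mol.

D(O–H) ≈ 470 kJ/mol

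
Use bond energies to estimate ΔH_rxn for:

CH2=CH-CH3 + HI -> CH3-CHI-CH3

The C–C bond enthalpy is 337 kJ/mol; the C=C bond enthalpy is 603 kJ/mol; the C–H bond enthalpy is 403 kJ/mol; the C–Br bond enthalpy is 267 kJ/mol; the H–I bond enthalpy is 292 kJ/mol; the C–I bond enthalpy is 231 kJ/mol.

ΔH ≈ −76 kJ

Bonds broken (reactants):
  C–C: 1 × 337 = 337
  C–H: 6 × 403 = 2418
  C=C: 1 × 603 = 603
  H–I: 1 × 292 = 292
  Σ(broken) = 3650 kJ
Bonds formed (products):
  C–C: 2 × 337 = 674
  C–H: 7 × 403 = 2821
  C–I: 1 × 231 = 231
  Σ(formed) = 3726 kJ
ΔH = Σ(broken) − Σ(formed) = 3650 − 3726 = −76 kJ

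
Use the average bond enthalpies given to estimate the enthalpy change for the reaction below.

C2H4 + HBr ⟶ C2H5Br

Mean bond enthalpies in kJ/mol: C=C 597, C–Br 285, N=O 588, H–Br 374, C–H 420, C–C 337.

Bonds broken (reactants):
  C–H: 4 × 420 = 1680
  C=C: 1 × 597 = 597
  H–Br: 1 × 374 = 374
  Σ(broken) = 2651 kJ
Bonds formed (products):
  C–Br: 1 × 285 = 285
  C–C: 1 × 337 = 337
  C–H: 5 × 420 = 2100
  Σ(formed) = 2722 kJ
ΔH = Σ(broken) − Σ(formed) = 2651 − 2722 = −71 kJ

ΔH ≈ −71 kJ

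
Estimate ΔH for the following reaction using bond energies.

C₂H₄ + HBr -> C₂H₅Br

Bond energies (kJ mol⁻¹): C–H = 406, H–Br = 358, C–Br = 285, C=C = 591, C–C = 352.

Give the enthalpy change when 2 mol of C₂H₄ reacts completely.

ΔH = −188 kJ

Bonds broken (reactants):
  C–H: 4 × 406 = 1624
  C=C: 1 × 591 = 591
  H–Br: 1 × 358 = 358
  Σ(broken) = 2573 kJ
Bonds formed (products):
  C–Br: 1 × 285 = 285
  C–C: 1 × 352 = 352
  C–H: 5 × 406 = 2030
  Σ(formed) = 2667 kJ
ΔH = Σ(broken) − Σ(formed) = 2573 − 2667 = −94 kJ
For 2× the reaction as written: 2 × (−94) = −188 kJ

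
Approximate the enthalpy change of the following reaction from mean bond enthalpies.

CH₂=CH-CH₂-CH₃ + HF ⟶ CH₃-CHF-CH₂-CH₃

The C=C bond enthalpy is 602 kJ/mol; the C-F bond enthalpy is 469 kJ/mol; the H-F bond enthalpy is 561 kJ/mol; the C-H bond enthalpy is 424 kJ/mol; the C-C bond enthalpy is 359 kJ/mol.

Bonds broken (reactants):
  C-C: 2 × 359 = 718
  C-H: 8 × 424 = 3392
  C=C: 1 × 602 = 602
  H-F: 1 × 561 = 561
  Σ(broken) = 5273 kJ
Bonds formed (products):
  C-C: 3 × 359 = 1077
  C-F: 1 × 469 = 469
  C-H: 9 × 424 = 3816
  Σ(formed) = 5362 kJ
ΔH = Σ(broken) − Σ(formed) = 5273 − 5362 = −89 kJ

ΔH ≈ −89 kJ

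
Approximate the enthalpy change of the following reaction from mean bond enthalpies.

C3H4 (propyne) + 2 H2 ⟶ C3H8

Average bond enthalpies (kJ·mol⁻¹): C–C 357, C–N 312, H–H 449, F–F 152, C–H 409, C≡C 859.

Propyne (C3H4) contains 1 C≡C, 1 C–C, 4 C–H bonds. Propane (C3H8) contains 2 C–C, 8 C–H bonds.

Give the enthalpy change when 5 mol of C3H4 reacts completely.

ΔH = −1180 kJ

Bonds broken (reactants):
  C≡C: 1 × 859 = 859
  C–C: 1 × 357 = 357
  C–H: 4 × 409 = 1636
  H–H: 2 × 449 = 898
  Σ(broken) = 3750 kJ
Bonds formed (products):
  C–C: 2 × 357 = 714
  C–H: 8 × 409 = 3272
  Σ(formed) = 3986 kJ
ΔH = Σ(broken) − Σ(formed) = 3750 − 3986 = −236 kJ
For 5× the reaction as written: 5 × (−236) = −1180 kJ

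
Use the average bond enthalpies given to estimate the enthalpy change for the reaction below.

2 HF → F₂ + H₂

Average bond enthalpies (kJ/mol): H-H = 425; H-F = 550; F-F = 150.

ΔH ≈ +525 kJ

Bonds broken (reactants):
  H-F: 2 × 550 = 1100
  Σ(broken) = 1100 kJ
Bonds formed (products):
  F-F: 1 × 150 = 150
  H-H: 1 × 425 = 425
  Σ(formed) = 575 kJ
ΔH = Σ(broken) − Σ(formed) = 1100 − 575 = +525 kJ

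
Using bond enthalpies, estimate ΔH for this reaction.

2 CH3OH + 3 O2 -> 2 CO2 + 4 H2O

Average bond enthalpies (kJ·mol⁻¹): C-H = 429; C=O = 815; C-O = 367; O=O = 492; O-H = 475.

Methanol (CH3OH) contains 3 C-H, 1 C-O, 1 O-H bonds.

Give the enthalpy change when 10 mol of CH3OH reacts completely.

ΔH = −6630 kJ

Bonds broken (reactants):
  C-H: 6 × 429 = 2574
  C-O: 2 × 367 = 734
  O-H: 2 × 475 = 950
  O=O: 3 × 492 = 1476
  Σ(broken) = 5734 kJ
Bonds formed (products):
  C=O: 4 × 815 = 3260
  O-H: 8 × 475 = 3800
  Σ(formed) = 7060 kJ
ΔH = Σ(broken) − Σ(formed) = 5734 − 7060 = −1326 kJ
For 5× the reaction as written: 5 × (−1326) = −6630 kJ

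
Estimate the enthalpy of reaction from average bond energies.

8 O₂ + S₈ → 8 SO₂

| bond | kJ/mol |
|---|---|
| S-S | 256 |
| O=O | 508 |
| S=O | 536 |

Bonds broken (reactants):
  O=O: 8 × 508 = 4064
  S-S: 8 × 256 = 2048
  Σ(broken) = 6112 kJ
Bonds formed (products):
  S=O: 16 × 536 = 8576
  Σ(formed) = 8576 kJ
ΔH = Σ(broken) − Σ(formed) = 6112 − 8576 = −2464 kJ

ΔH ≈ −2464 kJ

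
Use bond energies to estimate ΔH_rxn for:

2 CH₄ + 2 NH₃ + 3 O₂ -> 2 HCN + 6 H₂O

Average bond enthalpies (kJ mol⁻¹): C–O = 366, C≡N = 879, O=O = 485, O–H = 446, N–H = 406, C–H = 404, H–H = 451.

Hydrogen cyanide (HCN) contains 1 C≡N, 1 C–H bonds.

ΔH ≈ −795 kJ

Bonds broken (reactants):
  C–H: 8 × 404 = 3232
  N–H: 6 × 406 = 2436
  O=O: 3 × 485 = 1455
  Σ(broken) = 7123 kJ
Bonds formed (products):
  C≡N: 2 × 879 = 1758
  C–H: 2 × 404 = 808
  O–H: 12 × 446 = 5352
  Σ(formed) = 7918 kJ
ΔH = Σ(broken) − Σ(formed) = 7123 − 7918 = −795 kJ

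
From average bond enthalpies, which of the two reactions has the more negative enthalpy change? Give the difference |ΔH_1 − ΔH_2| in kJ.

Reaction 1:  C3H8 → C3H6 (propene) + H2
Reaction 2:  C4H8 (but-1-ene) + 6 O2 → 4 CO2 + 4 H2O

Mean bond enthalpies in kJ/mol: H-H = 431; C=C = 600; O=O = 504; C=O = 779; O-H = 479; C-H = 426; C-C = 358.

Reaction 2, by 2495 kJ

Reaction 1:
  Bonds broken (reactants):
    C-C: 2 × 358 = 716
    C-H: 8 × 426 = 3408
    Σ(broken) = 4124 kJ
  Bonds formed (products):
    C-C: 1 × 358 = 358
    C-H: 6 × 426 = 2556
    C=C: 1 × 600 = 600
    H-H: 1 × 431 = 431
    Σ(formed) = 3945 kJ
  ΔH_1 = 4124 − 3945 = +179 kJ
Reaction 2:
  Bonds broken (reactants):
    C-C: 2 × 358 = 716
    C-H: 8 × 426 = 3408
    C=C: 1 × 600 = 600
    O=O: 6 × 504 = 3024
    Σ(broken) = 7748 kJ
  Bonds formed (products):
    C=O: 8 × 779 = 6232
    O-H: 8 × 479 = 3832
    Σ(formed) = 10064 kJ
  ΔH_2 = 7748 − 10064 = −2316 kJ
ΔH_1 − ΔH_2 = +2495 kJ, so reaction 2 has the more negative ΔH; |ΔH_1 − ΔH_2| = 2495 kJ.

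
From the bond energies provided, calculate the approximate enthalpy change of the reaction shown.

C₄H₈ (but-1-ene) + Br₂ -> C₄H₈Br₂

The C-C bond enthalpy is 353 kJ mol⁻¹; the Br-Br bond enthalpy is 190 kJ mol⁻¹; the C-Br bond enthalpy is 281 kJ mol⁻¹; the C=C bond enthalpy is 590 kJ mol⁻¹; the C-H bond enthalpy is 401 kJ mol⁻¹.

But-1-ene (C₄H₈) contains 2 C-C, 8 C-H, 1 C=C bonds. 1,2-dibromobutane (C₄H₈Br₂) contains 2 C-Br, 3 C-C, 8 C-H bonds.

ΔH ≈ −135 kJ

Bonds broken (reactants):
  Br-Br: 1 × 190 = 190
  C-C: 2 × 353 = 706
  C-H: 8 × 401 = 3208
  C=C: 1 × 590 = 590
  Σ(broken) = 4694 kJ
Bonds formed (products):
  C-Br: 2 × 281 = 562
  C-C: 3 × 353 = 1059
  C-H: 8 × 401 = 3208
  Σ(formed) = 4829 kJ
ΔH = Σ(broken) − Σ(formed) = 4694 − 4829 = −135 kJ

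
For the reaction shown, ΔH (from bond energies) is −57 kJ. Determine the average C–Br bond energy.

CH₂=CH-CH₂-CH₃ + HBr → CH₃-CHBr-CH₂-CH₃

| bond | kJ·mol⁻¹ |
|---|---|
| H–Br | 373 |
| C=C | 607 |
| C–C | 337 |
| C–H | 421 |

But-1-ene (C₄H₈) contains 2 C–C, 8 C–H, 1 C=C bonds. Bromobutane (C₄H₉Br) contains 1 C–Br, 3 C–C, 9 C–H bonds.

Let D be the C–Br bond energy.
Σ(broken) = 2×337 + 8×421 + 1×607 + 1×373 = 5022
Σ(formed) = 1×D + 3×337 + 9×421 = 4800 + D
ΔH = Σ(broken) − Σ(formed) = (5022) − (4800 + D) = +222 − D
Setting this equal to −57 kJ gives D = 279 kJ/mol.

D(C–Br) ≈ 279 kJ/mol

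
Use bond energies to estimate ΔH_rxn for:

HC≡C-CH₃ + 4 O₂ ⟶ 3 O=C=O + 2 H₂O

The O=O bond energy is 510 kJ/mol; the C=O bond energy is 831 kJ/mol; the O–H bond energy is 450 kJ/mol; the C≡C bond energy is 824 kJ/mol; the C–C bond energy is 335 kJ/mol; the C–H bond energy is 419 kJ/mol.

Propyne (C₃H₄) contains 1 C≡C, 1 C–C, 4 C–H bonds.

ΔH ≈ −1911 kJ

Bonds broken (reactants):
  C≡C: 1 × 824 = 824
  C–C: 1 × 335 = 335
  C–H: 4 × 419 = 1676
  O=O: 4 × 510 = 2040
  Σ(broken) = 4875 kJ
Bonds formed (products):
  C=O: 6 × 831 = 4986
  O–H: 4 × 450 = 1800
  Σ(formed) = 6786 kJ
ΔH = Σ(broken) − Σ(formed) = 4875 − 6786 = −1911 kJ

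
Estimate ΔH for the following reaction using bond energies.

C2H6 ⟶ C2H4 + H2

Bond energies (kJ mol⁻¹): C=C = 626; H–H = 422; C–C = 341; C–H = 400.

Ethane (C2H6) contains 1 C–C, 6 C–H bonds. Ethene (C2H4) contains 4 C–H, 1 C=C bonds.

Bonds broken (reactants):
  C–C: 1 × 341 = 341
  C–H: 6 × 400 = 2400
  Σ(broken) = 2741 kJ
Bonds formed (products):
  C–H: 4 × 400 = 1600
  C=C: 1 × 626 = 626
  H–H: 1 × 422 = 422
  Σ(formed) = 2648 kJ
ΔH = Σ(broken) − Σ(formed) = 2741 − 2648 = +93 kJ

ΔH ≈ +93 kJ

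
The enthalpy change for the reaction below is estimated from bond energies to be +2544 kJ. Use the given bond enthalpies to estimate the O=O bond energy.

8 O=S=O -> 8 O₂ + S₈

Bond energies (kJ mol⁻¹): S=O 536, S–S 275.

D(O=O) ≈ 479 kJ/mol

Let D be the O=O bond energy.
Σ(broken) = 16×536 = 8576
Σ(formed) = 8×D + 8×275 = 2200 + 8D
ΔH = Σ(broken) − Σ(formed) = (8576) − (2200 + 8D) = +6376 − 8D
Setting this equal to +2544 kJ gives 8D = 3832, so D = 479 kJ/mol.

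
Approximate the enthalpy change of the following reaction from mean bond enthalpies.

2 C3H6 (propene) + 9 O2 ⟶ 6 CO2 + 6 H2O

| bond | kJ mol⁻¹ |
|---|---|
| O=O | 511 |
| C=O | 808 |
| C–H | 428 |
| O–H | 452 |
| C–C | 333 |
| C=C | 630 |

ΔH ≈ −3459 kJ

Bonds broken (reactants):
  C–C: 2 × 333 = 666
  C–H: 12 × 428 = 5136
  C=C: 2 × 630 = 1260
  O=O: 9 × 511 = 4599
  Σ(broken) = 11661 kJ
Bonds formed (products):
  C=O: 12 × 808 = 9696
  O–H: 12 × 452 = 5424
  Σ(formed) = 15120 kJ
ΔH = Σ(broken) − Σ(formed) = 11661 − 15120 = −3459 kJ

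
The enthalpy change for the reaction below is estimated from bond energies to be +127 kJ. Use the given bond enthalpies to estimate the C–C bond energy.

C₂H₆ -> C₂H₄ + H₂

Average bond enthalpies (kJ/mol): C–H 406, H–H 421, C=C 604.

D(C–C) ≈ 340 kJ/mol

Let D be the C–C bond energy.
Σ(broken) = 1×D + 6×406 = 2436 + D
Σ(formed) = 4×406 + 1×604 + 1×421 = 2649
ΔH = Σ(broken) − Σ(formed) = (2436 + D) − (2649) = −213 + D
Setting this equal to +127 kJ gives D = 340 kJ/mol.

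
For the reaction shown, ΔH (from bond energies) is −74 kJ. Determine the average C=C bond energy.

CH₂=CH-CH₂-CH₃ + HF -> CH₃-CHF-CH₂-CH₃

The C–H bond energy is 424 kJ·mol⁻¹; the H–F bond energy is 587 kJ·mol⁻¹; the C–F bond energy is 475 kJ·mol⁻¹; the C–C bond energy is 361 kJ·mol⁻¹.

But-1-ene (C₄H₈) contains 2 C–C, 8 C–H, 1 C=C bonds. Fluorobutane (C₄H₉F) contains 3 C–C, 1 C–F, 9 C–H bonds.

D(C=C) ≈ 599 kJ/mol

Let D be the C=C bond energy.
Σ(broken) = 2×361 + 8×424 + 1×D + 1×587 = 4701 + D
Σ(formed) = 3×361 + 1×475 + 9×424 = 5374
ΔH = Σ(broken) − Σ(formed) = (4701 + D) − (5374) = −673 + D
Setting this equal to −74 kJ gives D = 599 kJ/mol.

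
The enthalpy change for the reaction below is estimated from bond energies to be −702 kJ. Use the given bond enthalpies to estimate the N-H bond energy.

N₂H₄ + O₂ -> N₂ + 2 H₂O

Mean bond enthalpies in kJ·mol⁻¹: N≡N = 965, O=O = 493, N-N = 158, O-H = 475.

D(N-H) ≈ 378 kJ/mol

Let D be the N-H bond energy.
Σ(broken) = 4×D + 1×158 + 1×493 = 651 + 4D
Σ(formed) = 1×965 + 4×475 = 2865
ΔH = Σ(broken) − Σ(formed) = (651 + 4D) − (2865) = −2214 + 4D
Setting this equal to −702 kJ gives 4D = 1512, so D = 378 kJ/mol.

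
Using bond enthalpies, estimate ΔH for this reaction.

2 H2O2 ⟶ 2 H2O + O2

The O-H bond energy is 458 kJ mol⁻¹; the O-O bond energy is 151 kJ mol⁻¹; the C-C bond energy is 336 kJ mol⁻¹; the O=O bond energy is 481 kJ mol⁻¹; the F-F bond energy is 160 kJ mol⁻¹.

ΔH ≈ −179 kJ

Bonds broken (reactants):
  O-H: 4 × 458 = 1832
  O-O: 2 × 151 = 302
  Σ(broken) = 2134 kJ
Bonds formed (products):
  O-H: 4 × 458 = 1832
  O=O: 1 × 481 = 481
  Σ(formed) = 2313 kJ
ΔH = Σ(broken) − Σ(formed) = 2134 − 2313 = −179 kJ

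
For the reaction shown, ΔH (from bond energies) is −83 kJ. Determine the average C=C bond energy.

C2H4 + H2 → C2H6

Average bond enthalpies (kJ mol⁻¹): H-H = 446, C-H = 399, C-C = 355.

Let D be the C=C bond energy.
Σ(broken) = 4×399 + 1×D + 1×446 = 2042 + D
Σ(formed) = 1×355 + 6×399 = 2749
ΔH = Σ(broken) − Σ(formed) = (2042 + D) − (2749) = −707 + D
Setting this equal to −83 kJ gives D = 624 kJ/mol.

D(C=C) ≈ 624 kJ/mol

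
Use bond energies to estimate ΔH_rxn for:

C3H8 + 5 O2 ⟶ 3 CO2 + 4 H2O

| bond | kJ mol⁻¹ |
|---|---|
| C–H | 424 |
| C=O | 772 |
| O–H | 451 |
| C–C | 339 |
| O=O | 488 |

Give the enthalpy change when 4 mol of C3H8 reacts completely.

Bonds broken (reactants):
  C–C: 2 × 339 = 678
  C–H: 8 × 424 = 3392
  O=O: 5 × 488 = 2440
  Σ(broken) = 6510 kJ
Bonds formed (products):
  C=O: 6 × 772 = 4632
  O–H: 8 × 451 = 3608
  Σ(formed) = 8240 kJ
ΔH = Σ(broken) − Σ(formed) = 6510 − 8240 = −1730 kJ
For 4× the reaction as written: 4 × (−1730) = −6920 kJ

ΔH = −6920 kJ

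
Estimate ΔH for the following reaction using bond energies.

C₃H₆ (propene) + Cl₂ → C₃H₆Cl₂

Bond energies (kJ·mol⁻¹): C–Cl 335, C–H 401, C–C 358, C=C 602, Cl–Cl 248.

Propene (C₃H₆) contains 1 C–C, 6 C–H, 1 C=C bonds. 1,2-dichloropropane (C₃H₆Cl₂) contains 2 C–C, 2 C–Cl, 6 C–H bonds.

Bonds broken (reactants):
  C–C: 1 × 358 = 358
  C–H: 6 × 401 = 2406
  C=C: 1 × 602 = 602
  Cl–Cl: 1 × 248 = 248
  Σ(broken) = 3614 kJ
Bonds formed (products):
  C–C: 2 × 358 = 716
  C–Cl: 2 × 335 = 670
  C–H: 6 × 401 = 2406
  Σ(formed) = 3792 kJ
ΔH = Σ(broken) − Σ(formed) = 3614 − 3792 = −178 kJ

ΔH ≈ −178 kJ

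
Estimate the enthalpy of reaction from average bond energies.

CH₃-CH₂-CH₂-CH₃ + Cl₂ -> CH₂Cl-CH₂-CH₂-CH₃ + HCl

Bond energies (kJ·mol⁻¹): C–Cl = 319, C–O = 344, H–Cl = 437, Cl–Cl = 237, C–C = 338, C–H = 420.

ΔH ≈ −99 kJ

Bonds broken (reactants):
  C–C: 3 × 338 = 1014
  C–H: 10 × 420 = 4200
  Cl–Cl: 1 × 237 = 237
  Σ(broken) = 5451 kJ
Bonds formed (products):
  C–C: 3 × 338 = 1014
  C–Cl: 1 × 319 = 319
  C–H: 9 × 420 = 3780
  H–Cl: 1 × 437 = 437
  Σ(formed) = 5550 kJ
ΔH = Σ(broken) − Σ(formed) = 5451 − 5550 = −99 kJ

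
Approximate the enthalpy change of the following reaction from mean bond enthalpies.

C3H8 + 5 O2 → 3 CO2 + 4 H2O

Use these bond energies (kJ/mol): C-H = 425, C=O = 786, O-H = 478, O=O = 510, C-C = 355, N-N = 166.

Bonds broken (reactants):
  C-C: 2 × 355 = 710
  C-H: 8 × 425 = 3400
  O=O: 5 × 510 = 2550
  Σ(broken) = 6660 kJ
Bonds formed (products):
  C=O: 6 × 786 = 4716
  O-H: 8 × 478 = 3824
  Σ(formed) = 8540 kJ
ΔH = Σ(broken) − Σ(formed) = 6660 − 8540 = −1880 kJ

ΔH ≈ −1880 kJ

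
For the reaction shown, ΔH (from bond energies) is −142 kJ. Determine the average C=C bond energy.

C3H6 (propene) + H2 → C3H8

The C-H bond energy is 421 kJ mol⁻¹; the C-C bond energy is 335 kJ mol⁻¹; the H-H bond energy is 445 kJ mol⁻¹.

Let D be the C=C bond energy.
Σ(broken) = 1×335 + 6×421 + 1×D + 1×445 = 3306 + D
Σ(formed) = 2×335 + 8×421 = 4038
ΔH = Σ(broken) − Σ(formed) = (3306 + D) − (4038) = −732 + D
Setting this equal to −142 kJ gives D = 590 kJ/mol.

D(C=C) ≈ 590 kJ/mol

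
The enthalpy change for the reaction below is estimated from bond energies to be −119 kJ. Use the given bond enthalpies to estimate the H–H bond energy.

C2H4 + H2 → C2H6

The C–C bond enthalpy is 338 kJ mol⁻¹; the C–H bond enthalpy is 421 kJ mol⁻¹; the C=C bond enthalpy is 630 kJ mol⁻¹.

Let D be the H–H bond energy.
Σ(broken) = 4×421 + 1×630 + 1×D = 2314 + D
Σ(formed) = 1×338 + 6×421 = 2864
ΔH = Σ(broken) − Σ(formed) = (2314 + D) − (2864) = −550 + D
Setting this equal to −119 kJ gives D = 431 kJ/mol.

D(H–H) ≈ 431 kJ/mol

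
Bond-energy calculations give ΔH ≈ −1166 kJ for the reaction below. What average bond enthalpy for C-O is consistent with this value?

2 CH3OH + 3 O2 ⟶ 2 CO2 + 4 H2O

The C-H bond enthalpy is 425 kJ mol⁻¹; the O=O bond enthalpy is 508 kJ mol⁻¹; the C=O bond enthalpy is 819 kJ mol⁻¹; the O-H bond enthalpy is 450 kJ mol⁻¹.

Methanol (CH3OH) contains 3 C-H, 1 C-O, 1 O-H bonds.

Let D be the C-O bond energy.
Σ(broken) = 6×425 + 2×D + 2×450 + 3×508 = 4974 + 2D
Σ(formed) = 4×819 + 8×450 = 6876
ΔH = Σ(broken) − Σ(formed) = (4974 + 2D) − (6876) = −1902 + 2D
Setting this equal to −1166 kJ gives 2D = 736, so D = 368 kJ/mol.

D(C-O) ≈ 368 kJ/mol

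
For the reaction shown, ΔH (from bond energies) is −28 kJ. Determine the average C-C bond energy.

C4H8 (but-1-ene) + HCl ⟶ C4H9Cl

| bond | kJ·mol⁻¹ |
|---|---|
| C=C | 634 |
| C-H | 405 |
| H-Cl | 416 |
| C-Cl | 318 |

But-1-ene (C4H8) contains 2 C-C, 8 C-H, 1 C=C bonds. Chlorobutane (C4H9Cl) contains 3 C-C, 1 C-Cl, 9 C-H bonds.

Let D be the C-C bond energy.
Σ(broken) = 2×D + 8×405 + 1×634 + 1×416 = 4290 + 2D
Σ(formed) = 3×D + 1×318 + 9×405 = 3963 + 3D
ΔH = Σ(broken) − Σ(formed) = (4290 + 2D) − (3963 + 3D) = +327 − D
Setting this equal to −28 kJ gives D = 355 kJ/mol.

D(C-C) ≈ 355 kJ/mol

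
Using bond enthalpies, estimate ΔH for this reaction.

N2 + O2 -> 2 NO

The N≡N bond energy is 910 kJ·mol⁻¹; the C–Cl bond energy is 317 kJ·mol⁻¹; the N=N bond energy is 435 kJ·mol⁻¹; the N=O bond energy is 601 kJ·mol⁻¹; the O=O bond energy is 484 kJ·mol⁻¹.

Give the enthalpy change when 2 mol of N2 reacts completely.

ΔH = +384 kJ

Bonds broken (reactants):
  N≡N: 1 × 910 = 910
  O=O: 1 × 484 = 484
  Σ(broken) = 1394 kJ
Bonds formed (products):
  N=O: 2 × 601 = 1202
  Σ(formed) = 1202 kJ
ΔH = Σ(broken) − Σ(formed) = 1394 − 1202 = +192 kJ
For 2× the reaction as written: 2 × (+192) = +384 kJ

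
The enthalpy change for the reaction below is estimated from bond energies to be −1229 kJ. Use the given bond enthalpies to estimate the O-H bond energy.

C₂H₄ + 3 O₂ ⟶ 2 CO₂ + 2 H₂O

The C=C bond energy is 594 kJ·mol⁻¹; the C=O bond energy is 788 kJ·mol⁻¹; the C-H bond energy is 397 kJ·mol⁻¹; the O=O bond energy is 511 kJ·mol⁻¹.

D(O-H) ≈ 448 kJ/mol

Let D be the O-H bond energy.
Σ(broken) = 4×397 + 1×594 + 3×511 = 3715
Σ(formed) = 4×788 + 4×D = 3152 + 4D
ΔH = Σ(broken) − Σ(formed) = (3715) − (3152 + 4D) = +563 − 4D
Setting this equal to −1229 kJ gives 4D = 1792, so D = 448 kJ/mol.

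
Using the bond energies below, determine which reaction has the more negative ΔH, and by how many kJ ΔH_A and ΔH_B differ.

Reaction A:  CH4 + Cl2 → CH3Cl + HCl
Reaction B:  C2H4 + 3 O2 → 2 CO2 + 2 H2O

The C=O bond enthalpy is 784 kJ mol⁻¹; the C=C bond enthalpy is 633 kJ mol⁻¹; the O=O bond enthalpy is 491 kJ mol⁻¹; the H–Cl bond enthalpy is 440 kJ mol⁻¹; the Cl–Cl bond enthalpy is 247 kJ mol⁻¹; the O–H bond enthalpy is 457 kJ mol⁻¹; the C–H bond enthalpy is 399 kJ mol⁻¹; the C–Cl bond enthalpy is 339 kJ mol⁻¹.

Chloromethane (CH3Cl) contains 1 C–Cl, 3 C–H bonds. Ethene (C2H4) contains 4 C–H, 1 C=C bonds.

Reaction A:
  Bonds broken (reactants):
    C–H: 4 × 399 = 1596
    Cl–Cl: 1 × 247 = 247
    Σ(broken) = 1843 kJ
  Bonds formed (products):
    C–Cl: 1 × 339 = 339
    C–H: 3 × 399 = 1197
    H–Cl: 1 × 440 = 440
    Σ(formed) = 1976 kJ
  ΔH_A = 1843 − 1976 = −133 kJ
Reaction B:
  Bonds broken (reactants):
    C–H: 4 × 399 = 1596
    C=C: 1 × 633 = 633
    O=O: 3 × 491 = 1473
    Σ(broken) = 3702 kJ
  Bonds formed (products):
    C=O: 4 × 784 = 3136
    O–H: 4 × 457 = 1828
    Σ(formed) = 4964 kJ
  ΔH_B = 3702 − 4964 = −1262 kJ
ΔH_A − ΔH_B = +1129 kJ, so reaction B has the more negative ΔH; |ΔH_A − ΔH_B| = 1129 kJ.

Reaction B, by 1129 kJ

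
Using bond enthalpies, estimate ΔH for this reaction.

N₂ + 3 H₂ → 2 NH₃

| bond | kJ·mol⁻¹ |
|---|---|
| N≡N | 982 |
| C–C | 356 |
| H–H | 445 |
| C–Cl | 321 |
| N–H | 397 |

Bonds broken (reactants):
  H–H: 3 × 445 = 1335
  N≡N: 1 × 982 = 982
  Σ(broken) = 2317 kJ
Bonds formed (products):
  N–H: 6 × 397 = 2382
  Σ(formed) = 2382 kJ
ΔH = Σ(broken) − Σ(formed) = 2317 − 2382 = −65 kJ

ΔH ≈ −65 kJ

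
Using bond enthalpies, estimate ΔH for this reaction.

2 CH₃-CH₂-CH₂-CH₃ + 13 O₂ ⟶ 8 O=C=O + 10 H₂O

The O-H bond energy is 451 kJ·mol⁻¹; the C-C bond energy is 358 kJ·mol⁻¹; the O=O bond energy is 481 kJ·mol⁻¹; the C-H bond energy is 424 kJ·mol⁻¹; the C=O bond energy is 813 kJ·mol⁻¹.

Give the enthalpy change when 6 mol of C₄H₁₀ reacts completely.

ΔH = −15441 kJ

Bonds broken (reactants):
  C-C: 6 × 358 = 2148
  C-H: 20 × 424 = 8480
  O=O: 13 × 481 = 6253
  Σ(broken) = 16881 kJ
Bonds formed (products):
  C=O: 16 × 813 = 13008
  O-H: 20 × 451 = 9020
  Σ(formed) = 22028 kJ
ΔH = Σ(broken) − Σ(formed) = 16881 − 22028 = −5147 kJ
For 3× the reaction as written: 3 × (−5147) = −15441 kJ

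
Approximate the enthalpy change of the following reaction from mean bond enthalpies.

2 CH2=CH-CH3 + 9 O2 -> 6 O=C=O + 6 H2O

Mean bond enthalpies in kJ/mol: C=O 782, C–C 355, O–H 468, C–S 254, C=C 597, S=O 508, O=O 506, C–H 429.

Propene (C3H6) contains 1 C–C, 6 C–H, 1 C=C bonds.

Bonds broken (reactants):
  C–C: 2 × 355 = 710
  C–H: 12 × 429 = 5148
  C=C: 2 × 597 = 1194
  O=O: 9 × 506 = 4554
  Σ(broken) = 11606 kJ
Bonds formed (products):
  C=O: 12 × 782 = 9384
  O–H: 12 × 468 = 5616
  Σ(formed) = 15000 kJ
ΔH = Σ(broken) − Σ(formed) = 11606 − 15000 = −3394 kJ

ΔH ≈ −3394 kJ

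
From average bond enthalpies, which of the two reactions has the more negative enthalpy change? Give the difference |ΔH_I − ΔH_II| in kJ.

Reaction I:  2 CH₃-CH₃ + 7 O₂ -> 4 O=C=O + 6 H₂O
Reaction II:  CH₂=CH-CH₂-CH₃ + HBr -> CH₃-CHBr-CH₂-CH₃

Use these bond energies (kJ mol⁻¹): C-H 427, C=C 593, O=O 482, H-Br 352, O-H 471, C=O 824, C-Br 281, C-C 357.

Reaction I, by 2912 kJ

Reaction I:
  Bonds broken (reactants):
    C-C: 2 × 357 = 714
    C-H: 12 × 427 = 5124
    O=O: 7 × 482 = 3374
    Σ(broken) = 9212 kJ
  Bonds formed (products):
    C=O: 8 × 824 = 6592
    O-H: 12 × 471 = 5652
    Σ(formed) = 12244 kJ
  ΔH_I = 9212 − 12244 = −3032 kJ
Reaction II:
  Bonds broken (reactants):
    C-C: 2 × 357 = 714
    C-H: 8 × 427 = 3416
    C=C: 1 × 593 = 593
    H-Br: 1 × 352 = 352
    Σ(broken) = 5075 kJ
  Bonds formed (products):
    C-Br: 1 × 281 = 281
    C-C: 3 × 357 = 1071
    C-H: 9 × 427 = 3843
    Σ(formed) = 5195 kJ
  ΔH_II = 5075 − 5195 = −120 kJ
ΔH_I − ΔH_II = −2912 kJ, so reaction I has the more negative ΔH; |ΔH_I − ΔH_II| = 2912 kJ.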